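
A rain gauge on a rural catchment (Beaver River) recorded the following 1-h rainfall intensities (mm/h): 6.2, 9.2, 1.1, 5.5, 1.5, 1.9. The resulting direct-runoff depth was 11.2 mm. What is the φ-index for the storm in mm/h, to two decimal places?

φ ≈ 3.23 mm/h

Only the 3 blocks with intensity above φ contribute runoff: 6.2, 9.2, 5.5 mm/h.
Σ(I−φ)·Δt = d  ⇒  (6.2+9.2+5.5 − 3φ)·1 = 11.2
φ = (20.90 − 11.2/1) / 3 = 3.23 mm/h.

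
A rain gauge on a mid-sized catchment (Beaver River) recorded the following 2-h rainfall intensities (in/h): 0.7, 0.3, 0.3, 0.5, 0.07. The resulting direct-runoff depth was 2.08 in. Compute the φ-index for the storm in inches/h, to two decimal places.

Only the 4 blocks with intensity above φ contribute runoff: 0.7, 0.3, 0.3, 0.5 in/h.
Σ(I−φ)·Δt = d  ⇒  (0.7+0.3+0.3+0.5 − 4φ)·2 = 2.08
φ = (1.800 − 2.08/2) / 4 = 0.19 in/h.

φ ≈ 0.19 in/h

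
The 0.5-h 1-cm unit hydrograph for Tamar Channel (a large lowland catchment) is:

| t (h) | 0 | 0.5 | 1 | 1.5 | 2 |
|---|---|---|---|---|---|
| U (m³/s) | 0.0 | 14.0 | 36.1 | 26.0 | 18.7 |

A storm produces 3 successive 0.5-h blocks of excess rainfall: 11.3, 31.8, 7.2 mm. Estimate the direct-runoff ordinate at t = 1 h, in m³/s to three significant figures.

Q ≈ 85.3 m³/s

By discrete convolution, Q_j = Σ (P_i / 10 mm) · U_{j−i}.
At t = 1 h (j=2): Q = (11.3/10)·36.1 + (31.8/10)·14.0 + (7.2/10)·0.0 = 85.3 m³/s.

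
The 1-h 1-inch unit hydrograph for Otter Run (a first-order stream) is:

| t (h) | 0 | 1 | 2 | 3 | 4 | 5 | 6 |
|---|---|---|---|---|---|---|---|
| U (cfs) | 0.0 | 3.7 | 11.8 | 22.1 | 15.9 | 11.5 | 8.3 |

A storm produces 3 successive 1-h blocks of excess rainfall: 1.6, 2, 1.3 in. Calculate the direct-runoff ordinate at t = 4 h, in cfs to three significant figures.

By discrete convolution, Q_j = Σ (P_i / 1 in) · U_{j−i}.
At t = 4 h (j=4): Q = (1.6/1)·15.9 + (2/1)·22.1 + (1.3/1)·11.8 = 85.0 cfs.

Q ≈ 85.0 cfs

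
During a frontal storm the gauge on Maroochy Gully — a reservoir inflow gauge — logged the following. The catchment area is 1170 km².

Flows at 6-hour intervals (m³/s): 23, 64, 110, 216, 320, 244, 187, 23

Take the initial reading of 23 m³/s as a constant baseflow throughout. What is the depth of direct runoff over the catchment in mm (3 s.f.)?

d ≈ 18.5 mm

Direct runoff: 0.0, 41.0, 87.0, 193.0, 297.0, 221.0, 164.0, 0.0 m³/s; ΣQ_DR = 1003 m³/s.
V = ΣQ_DR · Δt = 1003 × 21600 s = 2.166 × 10^7 m³.
Over A = 1170 km², depth = V / A = 18.5 mm.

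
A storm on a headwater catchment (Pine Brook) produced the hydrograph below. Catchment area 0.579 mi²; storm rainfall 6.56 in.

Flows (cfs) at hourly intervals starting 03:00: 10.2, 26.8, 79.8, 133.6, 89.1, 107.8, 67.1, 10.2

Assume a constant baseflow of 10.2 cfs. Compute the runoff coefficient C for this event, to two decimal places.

ΣQ_DR = 443.0 cfs; V = ΣQ_DR·Δt = 1.595 × 10^6 ft³.
Runoff depth d = V / A = 1.186 in.
C = d / P = 1.186 / 6.56 = 0.18.

C ≈ 0.18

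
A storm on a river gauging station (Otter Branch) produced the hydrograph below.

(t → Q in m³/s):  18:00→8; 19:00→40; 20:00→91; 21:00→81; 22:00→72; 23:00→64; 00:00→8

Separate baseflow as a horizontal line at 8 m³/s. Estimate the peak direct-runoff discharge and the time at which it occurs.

Q_p = 83.0 m³/s at t = 20:00

Subtracting baseflow gives direct-runoff ordinates: 0.0, 32.0, 83.0, 73.0, 64.0, 56.0, 0.0 m³/s.
The maximum is 83.0 m³/s, occurring at the reading for t = 20:00.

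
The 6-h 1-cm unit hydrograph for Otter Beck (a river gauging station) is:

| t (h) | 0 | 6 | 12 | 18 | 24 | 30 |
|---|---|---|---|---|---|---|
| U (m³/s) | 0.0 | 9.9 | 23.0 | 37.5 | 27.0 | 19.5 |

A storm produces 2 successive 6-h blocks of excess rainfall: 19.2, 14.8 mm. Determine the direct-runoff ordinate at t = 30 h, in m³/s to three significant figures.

Q ≈ 77.4 m³/s

By discrete convolution, Q_j = Σ (P_i / 10 mm) · U_{j−i}.
At t = 30 h (j=5): Q = (19.2/10)·19.5 + (14.8/10)·27.0 = 77.4 m³/s.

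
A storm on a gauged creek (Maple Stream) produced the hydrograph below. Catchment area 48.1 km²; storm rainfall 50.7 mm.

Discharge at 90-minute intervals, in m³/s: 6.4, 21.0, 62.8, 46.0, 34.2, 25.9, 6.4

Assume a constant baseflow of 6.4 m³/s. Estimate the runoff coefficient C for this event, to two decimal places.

ΣQ_DR = 157.9 m³/s; V = ΣQ_DR·Δt = 8.527 × 10^5 m³.
Runoff depth d = V / A = 17.73 mm.
C = d / P = 17.73 / 50.7 = 0.35.

C ≈ 0.35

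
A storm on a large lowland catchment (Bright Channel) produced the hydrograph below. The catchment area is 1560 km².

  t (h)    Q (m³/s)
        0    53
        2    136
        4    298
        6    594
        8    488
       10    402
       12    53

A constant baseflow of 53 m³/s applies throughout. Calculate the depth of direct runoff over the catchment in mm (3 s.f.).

d ≈ 7.63 mm

Direct runoff: 0.0, 83.0, 245.0, 541.0, 435.0, 349.0, 0.0 m³/s; ΣQ_DR = 1653 m³/s.
V = ΣQ_DR · Δt = 1653 × 7200 s = 1.190 × 10^7 m³.
Over A = 1560 km², depth = V / A = 7.63 mm.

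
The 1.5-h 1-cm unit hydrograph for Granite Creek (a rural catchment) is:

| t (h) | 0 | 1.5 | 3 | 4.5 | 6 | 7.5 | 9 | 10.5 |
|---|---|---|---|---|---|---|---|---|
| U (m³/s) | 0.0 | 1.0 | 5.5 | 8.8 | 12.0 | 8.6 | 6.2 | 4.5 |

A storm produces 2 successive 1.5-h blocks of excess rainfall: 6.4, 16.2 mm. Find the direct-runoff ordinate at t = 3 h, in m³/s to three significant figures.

Q ≈ 5.14 m³/s

By discrete convolution, Q_j = Σ (P_i / 10 mm) · U_{j−i}.
At t = 3 h (j=2): Q = (6.4/10)·5.5 + (16.2/10)·1.0 = 5.14 m³/s.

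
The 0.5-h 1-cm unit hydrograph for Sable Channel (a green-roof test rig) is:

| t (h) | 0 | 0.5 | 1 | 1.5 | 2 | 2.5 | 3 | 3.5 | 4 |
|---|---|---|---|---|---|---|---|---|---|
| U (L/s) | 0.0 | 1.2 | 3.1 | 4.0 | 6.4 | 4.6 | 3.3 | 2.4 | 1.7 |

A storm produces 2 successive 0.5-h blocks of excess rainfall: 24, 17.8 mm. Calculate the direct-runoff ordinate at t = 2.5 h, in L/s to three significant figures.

By discrete convolution, Q_j = Σ (P_i / 10 mm) · U_{j−i}.
At t = 2.5 h (j=5): Q = (24/10)·4.6 + (17.8/10)·6.4 = 22.4 L/s.

Q ≈ 22.4 L/s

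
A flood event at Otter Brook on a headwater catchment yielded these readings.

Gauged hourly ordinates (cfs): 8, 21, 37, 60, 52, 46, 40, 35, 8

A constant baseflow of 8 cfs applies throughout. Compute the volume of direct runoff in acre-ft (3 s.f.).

Direct-runoff ordinates (Q − Q_b): 0.0, 13.0, 29.0, 52.0, 44.0, 38.0, 32.0, 27.0, 0.0 cfs.
ΣQ_DR = 235.0 cfs.
With Δt = 1 h = 3600 s, V = ΣQ_DR · Δt = 235.0 × 3600 = 8.46 × 10^5 ft³ = 19.4 acre-ft.

V ≈ 19.4 acre-ft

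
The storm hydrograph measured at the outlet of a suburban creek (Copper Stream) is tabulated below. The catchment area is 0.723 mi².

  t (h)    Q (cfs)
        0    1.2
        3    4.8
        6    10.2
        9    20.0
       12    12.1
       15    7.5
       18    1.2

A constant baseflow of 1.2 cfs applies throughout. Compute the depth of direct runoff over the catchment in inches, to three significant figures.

d ≈ 0.312 in

Direct runoff: 0.0, 3.6, 9.0, 18.8, 10.9, 6.3, 0.0 cfs; ΣQ_DR = 48.60 cfs.
V = ΣQ_DR · Δt = 48.60 × 10800 s = 5.249 × 10^5 ft³.
Over A = 0.723 mi², depth = V / A = 0.312 in.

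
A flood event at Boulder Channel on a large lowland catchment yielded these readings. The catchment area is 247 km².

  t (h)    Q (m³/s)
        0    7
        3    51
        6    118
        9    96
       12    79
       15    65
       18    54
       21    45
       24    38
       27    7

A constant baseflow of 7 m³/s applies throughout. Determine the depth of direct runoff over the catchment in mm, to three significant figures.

d ≈ 21.4 mm

Direct runoff: 0.0, 44.0, 111.0, 89.0, 72.0, 58.0, 47.0, 38.0, 31.0, 0.0 m³/s; ΣQ_DR = 490.0 m³/s.
V = ΣQ_DR · Δt = 490.0 × 10800 s = 5.292 × 10^6 m³.
Over A = 247 km², depth = V / A = 21.4 mm.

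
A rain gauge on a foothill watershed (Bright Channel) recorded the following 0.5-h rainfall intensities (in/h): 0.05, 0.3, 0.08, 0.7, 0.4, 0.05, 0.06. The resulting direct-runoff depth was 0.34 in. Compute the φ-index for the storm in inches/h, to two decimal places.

φ ≈ 0.24 in/h

Only the 3 blocks with intensity above φ contribute runoff: 0.3, 0.7, 0.4 in/h.
Σ(I−φ)·Δt = d  ⇒  (0.3+0.7+0.4 − 3φ)·0.5 = 0.34
φ = (1.400 − 0.34/0.5) / 3 = 0.24 in/h.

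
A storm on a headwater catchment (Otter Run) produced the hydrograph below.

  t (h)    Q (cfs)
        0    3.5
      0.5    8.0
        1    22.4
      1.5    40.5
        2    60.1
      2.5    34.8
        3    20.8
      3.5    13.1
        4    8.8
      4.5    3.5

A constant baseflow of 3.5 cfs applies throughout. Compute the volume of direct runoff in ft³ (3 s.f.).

Direct-runoff ordinates (Q − Q_b): 0.0, 4.5, 18.9, 37.0, 56.6, 31.3, 17.3, 9.6, 5.3, 0.0 cfs.
ΣQ_DR = 180.5 cfs.
With Δt = 0.5 h = 1800 s, V = ΣQ_DR · Δt = 180.5 × 1800 = 3.25 × 10^5 ft³.

V ≈ 3.25 × 10^5 ft³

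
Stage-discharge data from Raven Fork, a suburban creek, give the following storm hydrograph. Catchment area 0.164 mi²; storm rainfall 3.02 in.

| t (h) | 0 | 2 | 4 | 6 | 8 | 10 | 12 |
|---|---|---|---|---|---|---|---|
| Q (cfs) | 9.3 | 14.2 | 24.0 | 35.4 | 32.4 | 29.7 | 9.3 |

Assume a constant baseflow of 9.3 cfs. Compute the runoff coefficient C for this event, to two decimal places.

ΣQ_DR = 89.20 cfs; V = ΣQ_DR·Δt = 6.422 × 10^5 ft³.
Runoff depth d = V / A = 1.686 in.
C = d / P = 1.686 / 3.02 = 0.56.

C ≈ 0.56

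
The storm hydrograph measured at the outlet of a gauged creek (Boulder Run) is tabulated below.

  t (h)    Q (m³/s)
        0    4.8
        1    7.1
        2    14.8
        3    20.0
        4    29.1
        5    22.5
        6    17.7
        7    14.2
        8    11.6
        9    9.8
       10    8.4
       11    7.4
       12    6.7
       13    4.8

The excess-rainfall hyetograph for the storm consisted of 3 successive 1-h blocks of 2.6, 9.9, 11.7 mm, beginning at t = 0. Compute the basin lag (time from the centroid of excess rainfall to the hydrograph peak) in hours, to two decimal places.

t_L ≈ 2.12 h

Centroid of excess rainfall: t_c = Σ P_i·t̄_i / ΣP_i = 1.8760 h (block centres at 0.5, 1.5, 2.5 h).
Hydrograph peak occurs at t = 4 h, so basin lag t_L = 4 − 1.8760 = 2.12 h.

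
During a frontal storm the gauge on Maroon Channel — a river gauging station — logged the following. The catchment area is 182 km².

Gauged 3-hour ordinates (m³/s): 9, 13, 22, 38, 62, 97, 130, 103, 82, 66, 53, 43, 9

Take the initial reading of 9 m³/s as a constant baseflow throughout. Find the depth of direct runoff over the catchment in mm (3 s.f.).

Direct runoff: 0.0, 4.0, 13.0, 29.0, 53.0, 88.0, 121.0, 94.0, 73.0, 57.0, 44.0, 34.0, 0.0 m³/s; ΣQ_DR = 610.0 m³/s.
V = ΣQ_DR · Δt = 610.0 × 10800 s = 6.588 × 10^6 m³.
Over A = 182 km², depth = V / A = 36.2 mm.

d ≈ 36.2 mm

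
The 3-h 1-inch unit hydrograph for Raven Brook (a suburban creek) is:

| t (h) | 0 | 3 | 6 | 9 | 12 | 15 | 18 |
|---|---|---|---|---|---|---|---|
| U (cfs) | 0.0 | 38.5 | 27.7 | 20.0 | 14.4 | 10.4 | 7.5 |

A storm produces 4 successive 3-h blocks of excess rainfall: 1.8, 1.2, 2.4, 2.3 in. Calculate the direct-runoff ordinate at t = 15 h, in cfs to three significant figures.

By discrete convolution, Q_j = Σ (P_i / 1 in) · U_{j−i}.
At t = 15 h (j=5): Q = (1.8/1)·10.4 + (1.2/1)·14.4 + (2.4/1)·20.0 + (2.3/1)·27.7 = 148 cfs.

Q ≈ 148 cfs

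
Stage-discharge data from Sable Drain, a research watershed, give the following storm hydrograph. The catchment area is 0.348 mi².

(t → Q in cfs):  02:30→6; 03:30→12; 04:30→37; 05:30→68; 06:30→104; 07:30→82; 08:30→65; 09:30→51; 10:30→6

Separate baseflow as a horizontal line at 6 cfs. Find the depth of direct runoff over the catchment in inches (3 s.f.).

Direct runoff: 0.0, 6.0, 31.0, 62.0, 98.0, 76.0, 59.0, 45.0, 0.0 cfs; ΣQ_DR = 377.0 cfs.
V = ΣQ_DR · Δt = 377.0 × 3600 s = 1.357 × 10^6 ft³.
Over A = 0.348 mi², depth = V / A = 1.68 in.

d ≈ 1.68 in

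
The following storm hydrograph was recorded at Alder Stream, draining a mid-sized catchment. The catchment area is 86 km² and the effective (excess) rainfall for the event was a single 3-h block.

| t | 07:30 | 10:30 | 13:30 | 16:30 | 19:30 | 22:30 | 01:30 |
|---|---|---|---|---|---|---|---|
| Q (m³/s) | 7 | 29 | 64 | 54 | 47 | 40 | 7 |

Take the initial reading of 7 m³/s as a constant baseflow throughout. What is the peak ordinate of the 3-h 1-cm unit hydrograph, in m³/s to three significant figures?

U_p ≈ 22.8 m³/s

Direct runoff: 0.0, 22.0, 57.0, 47.0, 40.0, 33.0, 0.0 m³/s; ΣQ_DR = 199.0 m³/s, peak = 57.0 m³/s.
Runoff depth d = ΣQ_DR·Δt / A = 199.0 × 10800 / (86 km²) = 24.99 mm.
The 1-cm UH is the DRH scaled by (10 mm)/d, so U_p = 57.0 × 10/24.99 = 22.8 m³/s.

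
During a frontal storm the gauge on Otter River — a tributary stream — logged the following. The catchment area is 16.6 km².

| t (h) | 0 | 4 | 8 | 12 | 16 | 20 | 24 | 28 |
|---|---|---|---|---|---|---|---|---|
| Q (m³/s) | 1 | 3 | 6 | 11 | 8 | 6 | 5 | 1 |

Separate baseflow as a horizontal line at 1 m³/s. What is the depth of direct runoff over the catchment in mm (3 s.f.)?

Direct runoff: 0.0, 2.0, 5.0, 10.0, 7.0, 5.0, 4.0, 0.0 m³/s; ΣQ_DR = 33.00 m³/s.
V = ΣQ_DR · Δt = 33.00 × 14400 s = 4.752 × 10^5 m³.
Over A = 16.6 km², depth = V / A = 28.6 mm.

d ≈ 28.6 mm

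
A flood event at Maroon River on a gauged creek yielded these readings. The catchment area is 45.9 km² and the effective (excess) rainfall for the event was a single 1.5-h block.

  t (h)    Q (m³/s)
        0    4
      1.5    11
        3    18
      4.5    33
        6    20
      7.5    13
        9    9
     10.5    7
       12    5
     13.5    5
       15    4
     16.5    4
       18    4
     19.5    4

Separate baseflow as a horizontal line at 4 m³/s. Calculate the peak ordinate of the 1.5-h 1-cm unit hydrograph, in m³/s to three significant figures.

Direct runoff: 0.0, 7.0, 14.0, 29.0, 16.0, 9.0, 5.0, 3.0, 1.0, 1.0, 0.0, 0.0, 0.0, 0.0 m³/s; ΣQ_DR = 85.00 m³/s, peak = 29.0 m³/s.
Runoff depth d = ΣQ_DR·Δt / A = 85.00 × 5400 / (45.9 km²) = 10.00 mm.
The 1-cm UH is the DRH scaled by (10 mm)/d, so U_p = 29.0 × 10/10.00 = 29.0 m³/s.

U_p ≈ 29.0 m³/s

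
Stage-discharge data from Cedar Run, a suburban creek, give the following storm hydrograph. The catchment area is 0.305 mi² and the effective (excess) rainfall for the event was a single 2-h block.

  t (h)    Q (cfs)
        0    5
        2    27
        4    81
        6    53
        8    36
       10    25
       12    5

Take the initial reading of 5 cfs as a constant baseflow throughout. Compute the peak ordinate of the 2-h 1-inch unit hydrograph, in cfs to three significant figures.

Direct runoff: 0.0, 22.0, 76.0, 48.0, 31.0, 20.0, 0.0 cfs; ΣQ_DR = 197.0 cfs, peak = 76.0 cfs.
Runoff depth d = ΣQ_DR·Δt / A = 197.0 × 7200 / (0.305 mi²) = 2.002 in.
The 1-inch UH is the DRH scaled by (1 in)/d, so U_p = 76.0 × 1/2.002 = 38.0 cfs.

U_p ≈ 38.0 cfs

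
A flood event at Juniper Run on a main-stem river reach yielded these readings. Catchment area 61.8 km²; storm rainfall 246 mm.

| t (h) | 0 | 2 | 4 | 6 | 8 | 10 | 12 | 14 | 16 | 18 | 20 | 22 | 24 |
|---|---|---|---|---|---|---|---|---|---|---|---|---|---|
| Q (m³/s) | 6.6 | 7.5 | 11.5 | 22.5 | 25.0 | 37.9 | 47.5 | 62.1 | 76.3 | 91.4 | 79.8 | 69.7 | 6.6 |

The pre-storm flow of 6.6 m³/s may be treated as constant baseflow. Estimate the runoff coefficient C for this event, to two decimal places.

ΣQ_DR = 458.6 m³/s; V = ΣQ_DR·Δt = 3.302 × 10^6 m³.
Runoff depth d = V / A = 53.43 mm.
C = d / P = 53.43 / 246 = 0.22.

C ≈ 0.22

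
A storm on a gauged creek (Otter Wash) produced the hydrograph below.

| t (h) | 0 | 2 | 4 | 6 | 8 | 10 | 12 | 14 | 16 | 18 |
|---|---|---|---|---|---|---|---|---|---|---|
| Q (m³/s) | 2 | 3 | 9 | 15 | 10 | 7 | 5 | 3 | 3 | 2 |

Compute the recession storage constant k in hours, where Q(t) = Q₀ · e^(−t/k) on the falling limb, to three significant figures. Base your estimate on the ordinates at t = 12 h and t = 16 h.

k ≈ 7.83 h

On the falling limb, Q drops from 5 to 3 m³/s between t = 12 h and t = 16 h (Δt = 4 h).
k = −Δt / ln(Q₂/Q₁) = −4 / ln(3/5) = 7.83 h.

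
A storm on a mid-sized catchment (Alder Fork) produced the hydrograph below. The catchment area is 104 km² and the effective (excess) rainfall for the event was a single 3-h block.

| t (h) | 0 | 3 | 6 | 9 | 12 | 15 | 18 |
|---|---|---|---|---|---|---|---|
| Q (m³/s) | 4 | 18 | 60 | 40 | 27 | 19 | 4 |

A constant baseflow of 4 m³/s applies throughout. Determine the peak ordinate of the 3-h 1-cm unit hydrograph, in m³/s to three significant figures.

U_p ≈ 37.4 m³/s

Direct runoff: 0.0, 14.0, 56.0, 36.0, 23.0, 15.0, 0.0 m³/s; ΣQ_DR = 144.0 m³/s, peak = 56.0 m³/s.
Runoff depth d = ΣQ_DR·Δt / A = 144.0 × 10800 / (104 km²) = 14.95 mm.
The 1-cm UH is the DRH scaled by (10 mm)/d, so U_p = 56.0 × 10/14.95 = 37.4 m³/s.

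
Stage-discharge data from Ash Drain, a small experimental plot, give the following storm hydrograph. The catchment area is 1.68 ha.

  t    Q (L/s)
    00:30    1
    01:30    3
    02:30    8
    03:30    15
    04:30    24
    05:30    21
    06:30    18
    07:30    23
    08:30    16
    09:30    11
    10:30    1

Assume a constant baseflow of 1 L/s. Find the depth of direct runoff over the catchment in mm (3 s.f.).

Direct runoff: 0.0, 2.0, 7.0, 14.0, 23.0, 20.0, 17.0, 22.0, 15.0, 10.0, 0.0 L/s; ΣQ_DR = 130.0 L/s.
V = ΣQ_DR · Δt = 130.0 × 3600 s = 4.680 × 10^5 L.
Over A = 1.68 ha, depth = V / A = 27.9 mm.

d ≈ 27.9 mm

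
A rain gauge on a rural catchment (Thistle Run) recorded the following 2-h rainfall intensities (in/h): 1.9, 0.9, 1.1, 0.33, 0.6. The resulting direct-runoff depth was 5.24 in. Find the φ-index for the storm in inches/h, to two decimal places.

Only the 4 blocks with intensity above φ contribute runoff: 1.9, 0.9, 1.1, 0.6 in/h.
Σ(I−φ)·Δt = d  ⇒  (1.9+0.9+1.1+0.6 − 4φ)·2 = 5.24
φ = (4.500 − 5.24/2) / 4 = 0.47 in/h.

φ ≈ 0.47 in/h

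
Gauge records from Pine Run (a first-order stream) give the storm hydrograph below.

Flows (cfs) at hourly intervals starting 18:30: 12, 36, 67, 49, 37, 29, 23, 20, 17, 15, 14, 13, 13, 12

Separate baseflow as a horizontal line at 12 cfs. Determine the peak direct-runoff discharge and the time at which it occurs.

Q_p = 55.0 cfs at t = 20:30

Subtracting baseflow gives direct-runoff ordinates: 0.0, 24.0, 55.0, 37.0, 25.0, 17.0, 11.0, 8.0, 5.0, 3.0, 2.0, 1.0, 1.0, 0.0 cfs.
The maximum is 55.0 cfs, occurring at the reading for t = 20:30.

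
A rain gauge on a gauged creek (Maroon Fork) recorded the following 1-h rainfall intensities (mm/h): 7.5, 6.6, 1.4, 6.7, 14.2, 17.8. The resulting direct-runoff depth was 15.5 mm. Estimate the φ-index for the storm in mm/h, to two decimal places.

Only the 2 blocks with intensity above φ contribute runoff: 14.2, 17.8 mm/h.
Σ(I−φ)·Δt = d  ⇒  (14.2+17.8 − 2φ)·1 = 15.5
φ = (32.00 − 15.5/1) / 2 = 8.25 mm/h.

φ ≈ 8.25 mm/h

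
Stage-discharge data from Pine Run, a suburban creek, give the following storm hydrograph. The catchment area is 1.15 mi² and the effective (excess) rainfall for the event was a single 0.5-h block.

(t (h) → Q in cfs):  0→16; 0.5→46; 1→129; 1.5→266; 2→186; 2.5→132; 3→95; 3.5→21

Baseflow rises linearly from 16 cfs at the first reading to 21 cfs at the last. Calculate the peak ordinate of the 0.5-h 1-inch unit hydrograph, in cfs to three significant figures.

U_p ≈ 495 cfs

Direct runoff: 0.00, 29.29, 111.57, 247.86, 167.14, 112.43, 74.71, 0.00 cfs; ΣQ_DR = 743.0 cfs, peak = 247.86 cfs.
Runoff depth d = ΣQ_DR·Δt / A = 743.0 × 1800 / (1.15 mi²) = 0.5006 in.
The 1-inch UH is the DRH scaled by (1 in)/d, so U_p = 247.86 × 1/0.5006 = 495 cfs.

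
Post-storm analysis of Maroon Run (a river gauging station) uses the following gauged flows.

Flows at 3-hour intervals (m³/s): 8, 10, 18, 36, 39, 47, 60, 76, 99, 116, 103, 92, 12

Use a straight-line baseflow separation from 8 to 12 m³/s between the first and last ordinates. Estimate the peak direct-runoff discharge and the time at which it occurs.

Q_p = 105.00 m³/s at t = 27 h

Subtracting baseflow gives direct-runoff ordinates: 0.00, 1.67, 9.33, 27.00, 29.67, 37.33, 50.00, 65.67, 88.33, 105.00, 91.67, 80.33, 0.00 m³/s.
The maximum is 105.00 m³/s, occurring at the reading for t = 27 h.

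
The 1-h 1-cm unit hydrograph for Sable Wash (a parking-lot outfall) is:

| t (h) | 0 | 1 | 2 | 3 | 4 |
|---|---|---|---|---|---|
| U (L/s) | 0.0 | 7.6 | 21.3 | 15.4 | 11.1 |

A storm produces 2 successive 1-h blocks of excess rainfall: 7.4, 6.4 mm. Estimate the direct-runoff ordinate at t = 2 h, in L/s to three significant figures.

Q ≈ 20.6 L/s

By discrete convolution, Q_j = Σ (P_i / 10 mm) · U_{j−i}.
At t = 2 h (j=2): Q = (7.4/10)·21.3 + (6.4/10)·7.6 = 20.6 L/s.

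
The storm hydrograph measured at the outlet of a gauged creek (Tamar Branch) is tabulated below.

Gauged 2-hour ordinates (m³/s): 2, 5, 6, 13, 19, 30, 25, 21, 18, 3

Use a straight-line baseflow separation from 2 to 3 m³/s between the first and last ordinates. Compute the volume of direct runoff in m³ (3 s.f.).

V ≈ 8.42 × 10^5 m³

Direct-runoff ordinates (Q − Q_b): 0.00, 2.89, 3.78, 10.67, 16.56, 27.44, 22.33, 18.22, 15.11, 0.00 m³/s.
ΣQ_DR = 117.0 m³/s.
With Δt = 2 h = 7200 s, V = ΣQ_DR · Δt = 117.0 × 7200 = 8.42 × 10^5 m³.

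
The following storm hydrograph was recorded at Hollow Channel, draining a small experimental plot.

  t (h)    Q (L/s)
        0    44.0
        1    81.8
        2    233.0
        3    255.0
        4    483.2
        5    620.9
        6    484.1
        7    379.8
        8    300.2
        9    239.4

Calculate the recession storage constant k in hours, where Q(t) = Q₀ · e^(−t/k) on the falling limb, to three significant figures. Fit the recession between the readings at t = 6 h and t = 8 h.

On the falling limb, Q drops from 484.1 to 300.2 L/s between t = 6 h and t = 8 h (Δt = 2 h).
k = −Δt / ln(Q₂/Q₁) = −2 / ln(300.2/484.1) = 4.19 h.

k ≈ 4.19 h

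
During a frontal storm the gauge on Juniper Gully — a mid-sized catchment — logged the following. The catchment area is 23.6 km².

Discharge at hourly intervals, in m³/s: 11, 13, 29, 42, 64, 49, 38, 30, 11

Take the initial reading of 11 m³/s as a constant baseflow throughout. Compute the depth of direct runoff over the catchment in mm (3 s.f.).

d ≈ 28.7 mm

Direct runoff: 0.0, 2.0, 18.0, 31.0, 53.0, 38.0, 27.0, 19.0, 0.0 m³/s; ΣQ_DR = 188.0 m³/s.
V = ΣQ_DR · Δt = 188.0 × 3600 s = 6.768 × 10^5 m³.
Over A = 23.6 km², depth = V / A = 28.7 mm.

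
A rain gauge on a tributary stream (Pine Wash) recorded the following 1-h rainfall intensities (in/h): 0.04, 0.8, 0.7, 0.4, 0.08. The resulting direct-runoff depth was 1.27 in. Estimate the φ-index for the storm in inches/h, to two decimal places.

Only the 3 blocks with intensity above φ contribute runoff: 0.8, 0.7, 0.4 in/h.
Σ(I−φ)·Δt = d  ⇒  (0.8+0.7+0.4 − 3φ)·1 = 1.27
φ = (1.900 − 1.27/1) / 3 = 0.21 in/h.

φ ≈ 0.21 in/h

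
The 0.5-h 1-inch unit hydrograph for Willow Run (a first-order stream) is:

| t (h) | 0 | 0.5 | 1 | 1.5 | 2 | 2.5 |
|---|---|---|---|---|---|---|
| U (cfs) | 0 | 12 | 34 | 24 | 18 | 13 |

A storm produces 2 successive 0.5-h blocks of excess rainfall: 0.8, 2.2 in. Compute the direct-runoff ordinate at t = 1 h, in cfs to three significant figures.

By discrete convolution, Q_j = Σ (P_i / 1 in) · U_{j−i}.
At t = 1 h (j=2): Q = (0.8/1)·34 + (2.2/1)·12 = 53.6 cfs.

Q ≈ 53.6 cfs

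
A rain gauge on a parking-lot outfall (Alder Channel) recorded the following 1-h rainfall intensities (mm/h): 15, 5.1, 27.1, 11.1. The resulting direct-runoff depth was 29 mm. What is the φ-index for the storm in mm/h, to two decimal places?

Only the 3 blocks with intensity above φ contribute runoff: 15, 27.1, 11.1 mm/h.
Σ(I−φ)·Δt = d  ⇒  (15+27.1+11.1 − 3φ)·1 = 29
φ = (53.20 − 29/1) / 3 = 8.07 mm/h.

φ ≈ 8.07 mm/h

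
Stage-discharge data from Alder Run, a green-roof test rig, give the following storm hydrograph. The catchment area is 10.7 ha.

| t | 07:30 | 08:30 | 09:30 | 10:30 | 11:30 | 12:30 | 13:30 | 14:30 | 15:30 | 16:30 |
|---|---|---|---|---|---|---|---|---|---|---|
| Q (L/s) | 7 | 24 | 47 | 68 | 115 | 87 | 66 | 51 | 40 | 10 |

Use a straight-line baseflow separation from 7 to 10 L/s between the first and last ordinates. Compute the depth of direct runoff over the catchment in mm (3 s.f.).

d ≈ 14.5 mm

Direct runoff: 0.00, 16.67, 39.33, 60.00, 106.67, 78.33, 57.00, 41.67, 30.33, 0.00 L/s; ΣQ_DR = 430.0 L/s.
V = ΣQ_DR · Δt = 430.0 × 3600 s = 1.548 × 10^6 L.
Over A = 10.7 ha, depth = V / A = 14.5 mm.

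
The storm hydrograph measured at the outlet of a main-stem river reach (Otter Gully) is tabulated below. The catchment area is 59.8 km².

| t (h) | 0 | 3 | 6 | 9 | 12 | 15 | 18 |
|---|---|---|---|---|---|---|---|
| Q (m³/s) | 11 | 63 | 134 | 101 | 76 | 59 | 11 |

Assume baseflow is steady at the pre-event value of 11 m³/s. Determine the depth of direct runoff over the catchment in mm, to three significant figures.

Direct runoff: 0.0, 52.0, 123.0, 90.0, 65.0, 48.0, 0.0 m³/s; ΣQ_DR = 378.0 m³/s.
V = ΣQ_DR · Δt = 378.0 × 10800 s = 4.082 × 10^6 m³.
Over A = 59.8 km², depth = V / A = 68.3 mm.

d ≈ 68.3 mm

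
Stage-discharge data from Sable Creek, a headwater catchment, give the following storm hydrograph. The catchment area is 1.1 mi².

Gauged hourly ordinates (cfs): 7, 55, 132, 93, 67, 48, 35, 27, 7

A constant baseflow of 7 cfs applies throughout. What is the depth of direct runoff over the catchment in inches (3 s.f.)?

d ≈ 0.575 in

Direct runoff: 0.0, 48.0, 125.0, 86.0, 60.0, 41.0, 28.0, 20.0, 0.0 cfs; ΣQ_DR = 408.0 cfs.
V = ΣQ_DR · Δt = 408.0 × 3600 s = 1.469 × 10^6 ft³.
Over A = 1.1 mi², depth = V / A = 0.575 in.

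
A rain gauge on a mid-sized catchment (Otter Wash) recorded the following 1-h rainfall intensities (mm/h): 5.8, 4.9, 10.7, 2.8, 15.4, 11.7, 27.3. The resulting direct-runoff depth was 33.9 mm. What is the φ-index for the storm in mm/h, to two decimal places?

φ ≈ 7.80 mm/h

Only the 4 blocks with intensity above φ contribute runoff: 10.7, 15.4, 11.7, 27.3 mm/h.
Σ(I−φ)·Δt = d  ⇒  (10.7+15.4+11.7+27.3 − 4φ)·1 = 33.9
φ = (65.10 − 33.9/1) / 4 = 7.80 mm/h.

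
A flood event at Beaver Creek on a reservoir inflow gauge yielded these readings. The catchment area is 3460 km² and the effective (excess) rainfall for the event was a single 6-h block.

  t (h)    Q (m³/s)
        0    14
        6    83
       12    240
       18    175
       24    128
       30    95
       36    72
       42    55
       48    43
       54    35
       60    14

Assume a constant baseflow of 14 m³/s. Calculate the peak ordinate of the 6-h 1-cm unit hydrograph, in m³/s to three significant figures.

Direct runoff: 0.0, 69.0, 226.0, 161.0, 114.0, 81.0, 58.0, 41.0, 29.0, 21.0, 0.0 m³/s; ΣQ_DR = 800.0 m³/s, peak = 226.0 m³/s.
Runoff depth d = ΣQ_DR·Δt / A = 800.0 × 21600 / (3460 km²) = 4.994 mm.
The 1-cm UH is the DRH scaled by (10 mm)/d, so U_p = 226.0 × 10/4.994 = 453 m³/s.

U_p ≈ 453 m³/s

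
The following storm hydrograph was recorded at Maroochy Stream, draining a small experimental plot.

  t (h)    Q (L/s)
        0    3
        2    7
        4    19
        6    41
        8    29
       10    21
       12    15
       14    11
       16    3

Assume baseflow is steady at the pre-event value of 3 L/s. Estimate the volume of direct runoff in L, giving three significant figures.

V ≈ 8.78 × 10^5 L

Direct-runoff ordinates (Q − Q_b): 0.0, 4.0, 16.0, 38.0, 26.0, 18.0, 12.0, 8.0, 0.0 L/s.
ΣQ_DR = 122.0 L/s.
With Δt = 2 h = 7200 s, V = ΣQ_DR · Δt = 122.0 × 7200 = 8.78 × 10^5 L.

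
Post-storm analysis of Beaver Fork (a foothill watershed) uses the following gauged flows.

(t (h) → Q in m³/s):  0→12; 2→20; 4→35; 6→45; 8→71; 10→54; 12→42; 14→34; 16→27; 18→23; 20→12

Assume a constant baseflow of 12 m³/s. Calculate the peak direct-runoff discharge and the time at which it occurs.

Q_p = 59.0 m³/s at t = 8 h

Subtracting baseflow gives direct-runoff ordinates: 0.0, 8.0, 23.0, 33.0, 59.0, 42.0, 30.0, 22.0, 15.0, 11.0, 0.0 m³/s.
The maximum is 59.0 m³/s, occurring at the reading for t = 8 h.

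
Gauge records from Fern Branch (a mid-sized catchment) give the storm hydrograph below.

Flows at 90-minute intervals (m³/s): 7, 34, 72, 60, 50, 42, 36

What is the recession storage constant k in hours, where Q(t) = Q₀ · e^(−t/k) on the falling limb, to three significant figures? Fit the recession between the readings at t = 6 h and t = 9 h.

k ≈ 9.13 h

On the falling limb, Q drops from 50 to 36 m³/s between t = 6 h and t = 9 h (Δt = 3 h).
k = −Δt / ln(Q₂/Q₁) = −3 / ln(36/50) = 9.13 h.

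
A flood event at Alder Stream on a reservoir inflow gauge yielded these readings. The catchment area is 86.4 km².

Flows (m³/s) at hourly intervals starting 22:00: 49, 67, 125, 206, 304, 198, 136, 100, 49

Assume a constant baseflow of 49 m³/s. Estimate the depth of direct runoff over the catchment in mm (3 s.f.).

Direct runoff: 0.0, 18.0, 76.0, 157.0, 255.0, 149.0, 87.0, 51.0, 0.0 m³/s; ΣQ_DR = 793.0 m³/s.
V = ΣQ_DR · Δt = 793.0 × 3600 s = 2.855 × 10^6 m³.
Over A = 86.4 km², depth = V / A = 33.0 mm.

d ≈ 33.0 mm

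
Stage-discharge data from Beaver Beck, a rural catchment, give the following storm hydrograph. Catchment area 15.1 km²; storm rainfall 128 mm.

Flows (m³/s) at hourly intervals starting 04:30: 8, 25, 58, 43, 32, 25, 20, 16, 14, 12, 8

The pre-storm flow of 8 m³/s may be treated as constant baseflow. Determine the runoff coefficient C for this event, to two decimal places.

C ≈ 0.32

ΣQ_DR = 173.0 m³/s; V = ΣQ_DR·Δt = 6.228 × 10^5 m³.
Runoff depth d = V / A = 41.25 mm.
C = d / P = 41.25 / 128 = 0.32.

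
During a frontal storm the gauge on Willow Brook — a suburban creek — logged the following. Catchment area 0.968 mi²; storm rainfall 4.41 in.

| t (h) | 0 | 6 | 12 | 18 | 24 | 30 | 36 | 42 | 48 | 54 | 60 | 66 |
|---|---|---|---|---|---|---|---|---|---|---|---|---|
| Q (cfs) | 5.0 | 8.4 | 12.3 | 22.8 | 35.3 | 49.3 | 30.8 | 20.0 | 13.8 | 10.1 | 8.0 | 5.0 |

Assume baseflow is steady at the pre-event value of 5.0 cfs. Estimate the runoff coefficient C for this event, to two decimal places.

C ≈ 0.35

ΣQ_DR = 160.8 cfs; V = ΣQ_DR·Δt = 3.473 × 10^6 ft³.
Runoff depth d = V / A = 1.544 in.
C = d / P = 1.544 / 4.41 = 0.35.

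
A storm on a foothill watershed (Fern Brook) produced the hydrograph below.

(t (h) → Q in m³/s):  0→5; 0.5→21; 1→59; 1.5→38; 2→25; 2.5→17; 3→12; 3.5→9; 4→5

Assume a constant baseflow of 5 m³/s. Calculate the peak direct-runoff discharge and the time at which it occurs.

Q_p = 54.0 m³/s at t = 1 h

Subtracting baseflow gives direct-runoff ordinates: 0.0, 16.0, 54.0, 33.0, 20.0, 12.0, 7.0, 4.0, 0.0 m³/s.
The maximum is 54.0 m³/s, occurring at the reading for t = 1 h.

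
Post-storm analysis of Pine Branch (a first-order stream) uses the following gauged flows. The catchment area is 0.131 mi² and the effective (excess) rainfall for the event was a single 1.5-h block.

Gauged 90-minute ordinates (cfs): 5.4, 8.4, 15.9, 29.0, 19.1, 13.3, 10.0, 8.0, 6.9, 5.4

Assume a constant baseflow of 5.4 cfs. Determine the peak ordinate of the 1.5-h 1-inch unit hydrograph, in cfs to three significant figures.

U_p ≈ 19.7 cfs

Direct runoff: 0.0, 3.0, 10.5, 23.6, 13.7, 7.9, 4.6, 2.6, 1.5, 0.0 cfs; ΣQ_DR = 67.40 cfs, peak = 23.6 cfs.
Runoff depth d = ΣQ_DR·Δt / A = 67.40 × 5400 / (0.131 mi²) = 1.196 in.
The 1-inch UH is the DRH scaled by (1 in)/d, so U_p = 23.6 × 1/1.196 = 19.7 cfs.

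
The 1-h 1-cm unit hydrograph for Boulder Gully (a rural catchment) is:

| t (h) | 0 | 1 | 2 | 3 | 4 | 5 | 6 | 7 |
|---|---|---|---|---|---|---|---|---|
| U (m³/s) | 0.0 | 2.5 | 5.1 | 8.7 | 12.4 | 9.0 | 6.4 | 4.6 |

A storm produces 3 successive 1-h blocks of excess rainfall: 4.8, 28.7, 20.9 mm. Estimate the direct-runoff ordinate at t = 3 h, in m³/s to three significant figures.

By discrete convolution, Q_j = Σ (P_i / 10 mm) · U_{j−i}.
At t = 3 h (j=3): Q = (4.8/10)·8.7 + (28.7/10)·5.1 + (20.9/10)·2.5 = 24.0 m³/s.

Q ≈ 24.0 m³/s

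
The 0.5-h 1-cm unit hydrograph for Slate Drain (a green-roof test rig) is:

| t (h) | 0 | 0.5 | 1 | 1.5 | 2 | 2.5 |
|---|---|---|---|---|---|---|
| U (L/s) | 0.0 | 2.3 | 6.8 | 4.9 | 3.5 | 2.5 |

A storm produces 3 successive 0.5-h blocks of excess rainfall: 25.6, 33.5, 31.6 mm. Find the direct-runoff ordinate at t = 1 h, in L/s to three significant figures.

By discrete convolution, Q_j = Σ (P_i / 10 mm) · U_{j−i}.
At t = 1 h (j=2): Q = (25.6/10)·6.8 + (33.5/10)·2.3 + (31.6/10)·0.0 = 25.1 L/s.

Q ≈ 25.1 L/s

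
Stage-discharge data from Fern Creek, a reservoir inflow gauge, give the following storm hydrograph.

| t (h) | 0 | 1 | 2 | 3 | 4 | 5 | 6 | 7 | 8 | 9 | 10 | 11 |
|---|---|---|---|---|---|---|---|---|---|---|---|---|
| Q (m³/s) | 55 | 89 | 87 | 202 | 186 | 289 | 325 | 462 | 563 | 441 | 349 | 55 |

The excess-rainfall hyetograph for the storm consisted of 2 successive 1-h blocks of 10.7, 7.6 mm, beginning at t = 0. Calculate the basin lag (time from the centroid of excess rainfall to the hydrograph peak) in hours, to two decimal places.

t_L ≈ 7.08 h

Centroid of excess rainfall: t_c = Σ P_i·t̄_i / ΣP_i = 0.9153 h (block centres at 0.5, 1.5 h).
Hydrograph peak occurs at t = 8 h, so basin lag t_L = 8 − 0.9153 = 7.08 h.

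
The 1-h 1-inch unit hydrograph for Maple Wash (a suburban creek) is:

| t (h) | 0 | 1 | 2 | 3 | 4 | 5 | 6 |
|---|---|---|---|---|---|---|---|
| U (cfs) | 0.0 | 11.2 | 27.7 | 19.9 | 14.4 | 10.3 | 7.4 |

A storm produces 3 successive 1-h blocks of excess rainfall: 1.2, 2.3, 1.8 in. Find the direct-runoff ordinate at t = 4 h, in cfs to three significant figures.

By discrete convolution, Q_j = Σ (P_i / 1 in) · U_{j−i}.
At t = 4 h (j=4): Q = (1.2/1)·14.4 + (2.3/1)·19.9 + (1.8/1)·27.7 = 113 cfs.

Q ≈ 113 cfs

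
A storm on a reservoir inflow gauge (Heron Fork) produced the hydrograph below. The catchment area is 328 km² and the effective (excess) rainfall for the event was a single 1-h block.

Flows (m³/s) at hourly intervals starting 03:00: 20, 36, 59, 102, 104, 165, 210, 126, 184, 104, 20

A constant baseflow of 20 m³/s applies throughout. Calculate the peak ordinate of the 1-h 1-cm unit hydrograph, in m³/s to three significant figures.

Direct runoff: 0.0, 16.0, 39.0, 82.0, 84.0, 145.0, 190.0, 106.0, 164.0, 84.0, 0.0 m³/s; ΣQ_DR = 910.0 m³/s, peak = 190.0 m³/s.
Runoff depth d = ΣQ_DR·Δt / A = 910.0 × 3600 / (328 km²) = 9.988 mm.
The 1-cm UH is the DRH scaled by (10 mm)/d, so U_p = 190.0 × 10/9.988 = 190 m³/s.

U_p ≈ 190 m³/s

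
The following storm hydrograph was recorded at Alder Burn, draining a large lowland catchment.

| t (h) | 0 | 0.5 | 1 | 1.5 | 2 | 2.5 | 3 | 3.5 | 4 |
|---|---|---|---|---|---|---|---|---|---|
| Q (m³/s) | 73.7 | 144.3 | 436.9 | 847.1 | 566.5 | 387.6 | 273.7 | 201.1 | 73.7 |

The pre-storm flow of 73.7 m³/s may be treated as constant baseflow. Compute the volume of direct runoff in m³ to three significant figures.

V ≈ 4.21 × 10^6 m³

Direct-runoff ordinates (Q − Q_b): 0.0, 70.6, 363.2, 773.4, 492.8, 313.9, 200.0, 127.4, 0.0 m³/s.
ΣQ_DR = 2341 m³/s.
With Δt = 0.5 h = 1800 s, V = ΣQ_DR · Δt = 2341 × 1800 = 4.21 × 10^6 m³.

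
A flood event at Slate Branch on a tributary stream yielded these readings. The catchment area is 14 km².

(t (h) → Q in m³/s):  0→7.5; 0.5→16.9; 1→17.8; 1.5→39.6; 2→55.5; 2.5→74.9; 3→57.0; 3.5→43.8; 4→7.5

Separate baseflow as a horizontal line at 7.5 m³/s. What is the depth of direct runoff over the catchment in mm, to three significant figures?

Direct runoff: 0.0, 9.4, 10.3, 32.1, 48.0, 67.4, 49.5, 36.3, 0.0 m³/s; ΣQ_DR = 253.0 m³/s.
V = ΣQ_DR · Δt = 253.0 × 1800 s = 4.554 × 10^5 m³.
Over A = 14 km², depth = V / A = 32.5 mm.

d ≈ 32.5 mm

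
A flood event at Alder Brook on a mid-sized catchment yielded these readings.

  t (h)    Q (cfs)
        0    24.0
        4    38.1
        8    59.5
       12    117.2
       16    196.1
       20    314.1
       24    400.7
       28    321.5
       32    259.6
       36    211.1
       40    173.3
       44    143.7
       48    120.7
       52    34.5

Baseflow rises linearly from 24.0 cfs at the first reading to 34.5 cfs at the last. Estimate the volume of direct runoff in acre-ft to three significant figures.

V ≈ 663 acre-ft

Direct-runoff ordinates (Q − Q_b): 0.00, 13.29, 33.88, 90.78, 168.87, 286.06, 371.85, 291.85, 229.14, 179.83, 141.22, 110.82, 87.01, 0.00 cfs.
ΣQ_DR = 2005 cfs.
With Δt = 4 h = 14400 s, V = ΣQ_DR · Δt = 2005 × 14400 = 2.89 × 10^7 ft³ = 663 acre-ft.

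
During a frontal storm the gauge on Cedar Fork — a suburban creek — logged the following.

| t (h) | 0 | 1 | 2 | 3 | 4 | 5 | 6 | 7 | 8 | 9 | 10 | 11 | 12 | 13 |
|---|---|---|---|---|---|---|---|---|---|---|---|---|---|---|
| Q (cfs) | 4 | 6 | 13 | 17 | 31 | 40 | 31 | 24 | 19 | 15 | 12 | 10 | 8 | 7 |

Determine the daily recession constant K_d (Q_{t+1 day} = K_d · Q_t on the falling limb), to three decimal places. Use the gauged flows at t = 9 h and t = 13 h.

K_d ≈ 0.010

Between t = 9 h and t = 13 h the flow falls from 15 to 7 cfs over 4×1 h = 4 h.
Per-interval ratio K = (7/15)^(1/4) = 0.8265; K_d = K^(24/1) = 0.010.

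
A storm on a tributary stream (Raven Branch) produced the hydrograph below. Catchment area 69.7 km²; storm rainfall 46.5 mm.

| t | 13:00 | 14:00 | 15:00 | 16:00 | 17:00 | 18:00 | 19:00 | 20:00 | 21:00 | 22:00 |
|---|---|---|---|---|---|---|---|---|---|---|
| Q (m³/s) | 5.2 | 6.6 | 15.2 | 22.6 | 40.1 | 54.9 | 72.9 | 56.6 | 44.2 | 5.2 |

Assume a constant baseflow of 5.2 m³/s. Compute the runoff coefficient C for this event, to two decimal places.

ΣQ_DR = 271.5 m³/s; V = ΣQ_DR·Δt = 9.774 × 10^5 m³.
Runoff depth d = V / A = 14.02 mm.
C = d / P = 14.02 / 46.5 = 0.30.

C ≈ 0.30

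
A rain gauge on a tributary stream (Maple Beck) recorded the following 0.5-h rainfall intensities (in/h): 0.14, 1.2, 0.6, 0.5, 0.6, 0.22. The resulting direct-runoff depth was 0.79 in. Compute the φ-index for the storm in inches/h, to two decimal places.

Only the 4 blocks with intensity above φ contribute runoff: 1.2, 0.6, 0.5, 0.6 in/h.
Σ(I−φ)·Δt = d  ⇒  (1.2+0.6+0.5+0.6 − 4φ)·0.5 = 0.79
φ = (2.900 − 0.79/0.5) / 4 = 0.33 in/h.

φ ≈ 0.33 in/h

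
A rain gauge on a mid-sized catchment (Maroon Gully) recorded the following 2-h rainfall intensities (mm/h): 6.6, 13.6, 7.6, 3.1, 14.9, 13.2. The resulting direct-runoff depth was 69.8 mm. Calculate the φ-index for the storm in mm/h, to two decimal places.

Only the 5 blocks with intensity above φ contribute runoff: 6.6, 13.6, 7.6, 14.9, 13.2 mm/h.
Σ(I−φ)·Δt = d  ⇒  (6.6+13.6+7.6+14.9+13.2 − 5φ)·2 = 69.8
φ = (55.90 − 69.8/2) / 5 = 4.20 mm/h.

φ ≈ 4.20 mm/h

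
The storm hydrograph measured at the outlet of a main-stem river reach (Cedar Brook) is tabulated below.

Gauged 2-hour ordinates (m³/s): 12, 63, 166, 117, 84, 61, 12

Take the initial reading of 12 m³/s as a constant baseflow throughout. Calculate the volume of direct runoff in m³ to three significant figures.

V ≈ 3.10 × 10^6 m³

Direct-runoff ordinates (Q − Q_b): 0.0, 51.0, 154.0, 105.0, 72.0, 49.0, 0.0 m³/s.
ΣQ_DR = 431.0 m³/s.
With Δt = 2 h = 7200 s, V = ΣQ_DR · Δt = 431.0 × 7200 = 3.10 × 10^6 m³.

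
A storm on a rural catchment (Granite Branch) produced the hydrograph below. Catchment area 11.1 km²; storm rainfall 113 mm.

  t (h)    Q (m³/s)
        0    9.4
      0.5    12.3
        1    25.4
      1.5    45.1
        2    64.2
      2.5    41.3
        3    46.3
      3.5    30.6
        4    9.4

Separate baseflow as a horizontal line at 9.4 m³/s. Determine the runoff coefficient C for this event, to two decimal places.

ΣQ_DR = 199.4 m³/s; V = ΣQ_DR·Δt = 3.589 × 10^5 m³.
Runoff depth d = V / A = 32.34 mm.
C = d / P = 32.34 / 113 = 0.29.

C ≈ 0.29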